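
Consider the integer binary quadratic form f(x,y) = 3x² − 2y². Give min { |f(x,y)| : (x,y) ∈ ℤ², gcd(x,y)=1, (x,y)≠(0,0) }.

descent: ρ → (-2,4,1)  [lands on river]
river: ρ → (1,4,-2)
closes: descent 1, river 2
min |a| on river = 1

1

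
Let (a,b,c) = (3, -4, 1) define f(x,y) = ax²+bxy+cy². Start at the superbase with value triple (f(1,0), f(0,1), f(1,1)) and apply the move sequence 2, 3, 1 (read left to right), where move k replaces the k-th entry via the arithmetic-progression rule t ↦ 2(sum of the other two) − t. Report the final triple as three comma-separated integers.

start (3,1,0) = (f(1,0),f(0,1),f(1,1))
replace slot 2: 2·(3+0) − 1 = 5 → (3,5,0)
replace slot 3: 2·(3+5) − 0 = 16 → (3,5,16)
replace slot 1: 2·(5+16) − 3 = 39 → (39,5,16)

39,5,16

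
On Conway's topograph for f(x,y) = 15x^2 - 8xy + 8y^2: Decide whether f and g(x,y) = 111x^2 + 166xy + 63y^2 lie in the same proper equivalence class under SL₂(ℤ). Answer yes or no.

D₁ = -416, D₂ = -416
f: flip: (15,-8,8)→(8,8,15)
f: reduced (well bottom): (8,8,15) with a≤c, −a<b≤a
g: translate: b→-56 (≡166 mod 222), so (111,166,63)→(111,-56,8)
g: flip: (111,-56,8)→(8,56,111)
g: translate: b→8 (≡56 mod 16), so (8,56,111)→(8,8,15)
g: reduced (well bottom): (8,8,15) with a≤c, −a<b≤a
reduced forms (8, 8, 15) vs (8, 8, 15) ⇒ equivalent

yes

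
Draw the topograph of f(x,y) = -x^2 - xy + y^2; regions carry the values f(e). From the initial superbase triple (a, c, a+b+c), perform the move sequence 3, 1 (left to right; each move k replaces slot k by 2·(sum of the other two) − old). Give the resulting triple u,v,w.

start (-1,1,-1) = (f(1,0),f(0,1),f(1,1))
replace slot 3: 2·((-1)+1) − (-1) = 1 → (-1,1,1)
replace slot 1: 2·(1+1) − (-1) = 5 → (5,1,1)

5,1,1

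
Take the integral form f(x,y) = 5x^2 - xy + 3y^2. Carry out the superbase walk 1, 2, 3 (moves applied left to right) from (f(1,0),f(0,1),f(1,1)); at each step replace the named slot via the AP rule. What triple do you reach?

start (5,3,7) = (f(1,0),f(0,1),f(1,1))
replace slot 1: 2·(3+7) − 5 = 15 → (15,3,7)
replace slot 2: 2·(15+7) − 3 = 41 → (15,41,7)
replace slot 3: 2·(15+41) − 7 = 105 → (15,41,105)

15,41,105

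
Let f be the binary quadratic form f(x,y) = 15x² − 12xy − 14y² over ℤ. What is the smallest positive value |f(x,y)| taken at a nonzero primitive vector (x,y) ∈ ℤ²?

descent: ρ → (-14,12,15)  [lands on river]
river: ρ → (15,18,-11)
river: ρ → (-11,26,7)
river: ρ → (7,30,-3)
river: ρ → (-3,30,7)
river: ρ → (7,26,-11)
river: ρ → (-11,18,15)
river: ρ → (15,12,-14)
river: ρ → (-14,16,13)
river: ρ → (13,10,-17)
river: ρ → (-17,24,6)
river: ρ → (6,24,-17)
river: ρ → (-17,10,13)
river: ρ → (13,16,-14)
closes: descent 1, river 14
min |a| on river = 3

3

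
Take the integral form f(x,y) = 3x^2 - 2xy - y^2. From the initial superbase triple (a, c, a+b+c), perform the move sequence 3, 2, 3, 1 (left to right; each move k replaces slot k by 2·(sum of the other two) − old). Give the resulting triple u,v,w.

start (3,-1,0) = (f(1,0),f(0,1),f(1,1))
replace slot 3: 2·(3+(-1)) − 0 = 4 → (3,-1,4)
replace slot 2: 2·(3+4) − (-1) = 15 → (3,15,4)
replace slot 3: 2·(3+15) − 4 = 32 → (3,15,32)
replace slot 1: 2·(15+32) − 3 = 91 → (91,15,32)

91,15,32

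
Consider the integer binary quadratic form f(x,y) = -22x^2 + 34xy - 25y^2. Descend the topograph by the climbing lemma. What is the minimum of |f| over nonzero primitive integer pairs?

translate: b→10 (≡-34 mod 44), so (22,-34,25)→(22,10,13)
flip: (22,10,13)→(13,-10,22)
reduced (well bottom): (13,-10,22) with a≤c, −a<b≤a
well minimum |f| = |-13| = 13 (negative-definite)

13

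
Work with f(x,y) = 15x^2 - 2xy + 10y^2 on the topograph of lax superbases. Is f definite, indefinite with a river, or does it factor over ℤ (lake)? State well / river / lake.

D = b²−4ac = (-2)² − 4·15·10 = -596
D < 0 ⇒ definite ⇒ every region one sign ⇒ single well

well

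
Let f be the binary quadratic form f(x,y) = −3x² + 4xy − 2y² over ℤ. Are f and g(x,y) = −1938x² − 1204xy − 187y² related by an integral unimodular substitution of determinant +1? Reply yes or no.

D₁ = -8, D₂ = -8
f is negative-definite; reduce −f:
−f: translate: b→2 (≡-4 mod 6), so (3,-4,2)→(3,2,1)
−f: flip: (3,2,1)→(1,-2,3)
−f: translate: b→0 (≡-2 mod 2), so (1,-2,3)→(1,0,2)
−f: reduced (well bottom): (1,0,2) with a≤c, −a<b≤a
flip sign back: reduced form of f is (-1,0,-2)
g is negative-definite; reduce −g:
−g: flip: (1938,1204,187)→(187,-1204,1938)
−g: translate: b→-82 (≡-1204 mod 374), so (187,-1204,1938)→(187,-82,9)
−g: flip: (187,-82,9)→(9,82,187)
−g: translate: b→-8 (≡82 mod 18), so (9,82,187)→(9,-8,2)
−g: flip: (9,-8,2)→(2,8,9)
−g: translate: b→0 (≡8 mod 4), so (2,8,9)→(2,0,1)
−g: flip: (2,0,1)→(1,0,2)
−g: reduced (well bottom): (1,0,2) with a≤c, −a<b≤a
flip sign back: reduced form of g is (-1,0,-2)
reduced forms (-1, 0, -2) vs (-1, 0, -2) ⇒ equivalent

yes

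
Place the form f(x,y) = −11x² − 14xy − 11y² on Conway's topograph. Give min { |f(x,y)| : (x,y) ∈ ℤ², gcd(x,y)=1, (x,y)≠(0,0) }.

translate: b→-8 (≡14 mod 22), so (11,14,11)→(11,-8,8)
flip: (11,-8,8)→(8,8,11)
reduced (well bottom): (8,8,11) with a≤c, −a<b≤a
well minimum |f| = |-8| = 8 (negative-definite)

8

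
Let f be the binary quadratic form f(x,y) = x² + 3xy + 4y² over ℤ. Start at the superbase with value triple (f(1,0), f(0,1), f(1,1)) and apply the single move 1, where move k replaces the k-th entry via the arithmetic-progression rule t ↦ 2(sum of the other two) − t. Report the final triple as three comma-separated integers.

start (1,4,8) = (f(1,0),f(0,1),f(1,1))
replace slot 1: 2·(4+8) − 1 = 23 → (23,4,8)

23,4,8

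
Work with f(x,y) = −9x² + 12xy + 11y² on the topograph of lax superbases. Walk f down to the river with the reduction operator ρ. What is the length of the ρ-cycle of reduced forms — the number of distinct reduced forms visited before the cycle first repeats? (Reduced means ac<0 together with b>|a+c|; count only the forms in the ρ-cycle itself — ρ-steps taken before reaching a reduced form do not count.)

D = 540, ⌊√D⌋ = 23
river: ρ → (11,10,-10)
river: ρ → (-10,10,11)
river: ρ → (11,12,-9)
river: ρ → (-9,6,14)
river: ρ → (14,22,-1)
river: ρ → (-1,22,14)
river: ρ → (14,6,-9)
river: ρ → (-9,12,11)
ρ-cycle length = 8 (tail of 0 descent steps not counted)

8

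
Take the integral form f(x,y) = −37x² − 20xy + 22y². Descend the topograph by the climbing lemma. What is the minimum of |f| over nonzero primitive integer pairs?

descent: ρ → (22,20,-37)  [lands on river]
river: ρ → (-37,54,5)
river: ρ → (5,56,-26)
river: ρ → (-26,48,13)
river: ρ → (13,56,-10)
river: ρ → (-10,44,43)
river: ρ → (43,42,-11)
river: ρ → (-11,46,35)
river: ρ → (35,24,-22)
river: ρ → (-22,20,37)
river: ρ → (37,54,-5)
river: ρ → (-5,56,26)
river: ρ → (26,48,-13)
river: ρ → (-13,56,10)
river: ρ → (10,44,-43)
river: ρ → (-43,42,11)
river: ρ → (11,46,-35)
river: ρ → (-35,24,22)
closes: descent 1, river 18
min |a| on river = 5

5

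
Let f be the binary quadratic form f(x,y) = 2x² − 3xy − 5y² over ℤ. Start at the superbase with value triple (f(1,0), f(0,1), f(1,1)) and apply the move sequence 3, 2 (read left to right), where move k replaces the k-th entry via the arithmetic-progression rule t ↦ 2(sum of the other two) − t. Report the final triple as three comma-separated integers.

start (2,-5,-6) = (f(1,0),f(0,1),f(1,1))
replace slot 3: 2·(2+(-5)) − (-6) = 0 → (2,-5,0)
replace slot 2: 2·(2+0) − (-5) = 9 → (2,9,0)

2,9,0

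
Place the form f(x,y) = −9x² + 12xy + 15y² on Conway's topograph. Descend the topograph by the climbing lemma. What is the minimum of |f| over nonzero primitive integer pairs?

river: ρ → (15,18,-6)
river: ρ → (-6,18,15)
river: ρ → (15,12,-9)
river: ρ → (-9,24,3)
river: ρ → (3,24,-9)
river: ρ → (-9,12,15)
closes: descent 0, river 6
min |a| on river = 3

3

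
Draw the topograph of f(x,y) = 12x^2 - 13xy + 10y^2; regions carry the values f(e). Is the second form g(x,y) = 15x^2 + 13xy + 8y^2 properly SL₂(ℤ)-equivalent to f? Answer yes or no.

D₁ = -311, D₂ = -311
f: translate: b→11 (≡-13 mod 24), so (12,-13,10)→(12,11,9)
f: flip: (12,11,9)→(9,-11,12)
f: translate: b→7 (≡-11 mod 18), so (9,-11,12)→(9,7,10)
f: reduced (well bottom): (9,7,10) with a≤c, −a<b≤a
g: flip: (15,13,8)→(8,-13,15)
g: translate: b→3 (≡-13 mod 16), so (8,-13,15)→(8,3,10)
g: reduced (well bottom): (8,3,10) with a≤c, −a<b≤a
reduced forms (9, 7, 10) vs (8, 3, 10) ⇒ inequivalent

no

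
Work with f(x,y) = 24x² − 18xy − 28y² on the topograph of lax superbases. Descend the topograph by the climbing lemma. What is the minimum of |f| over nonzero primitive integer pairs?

descent: ρ → (-28,18,24)  [lands on river]
river: ρ → (24,30,-22)
river: ρ → (-22,14,32)
river: ρ → (32,50,-4)
river: ρ → (-4,54,6)
river: ρ → (6,54,-4)
river: ρ → (-4,50,32)
river: ρ → (32,14,-22)
river: ρ → (-22,30,24)
river: ρ → (24,18,-28)
river: ρ → (-28,38,14)
river: ρ → (14,46,-16)
river: ρ → (-16,50,8)
river: ρ → (8,46,-28)
river: ρ → (-28,10,26)
river: ρ → (26,42,-12)
river: ρ → (-12,54,2)
river: ρ → (2,54,-12)
river: ρ → (-12,42,26)
river: ρ → (26,10,-28)
river: ρ → (-28,46,8)
river: ρ → (8,50,-16)
river: ρ → (-16,46,14)
river: ρ → (14,38,-28)
closes: descent 1, river 24
min |a| on river = 2

2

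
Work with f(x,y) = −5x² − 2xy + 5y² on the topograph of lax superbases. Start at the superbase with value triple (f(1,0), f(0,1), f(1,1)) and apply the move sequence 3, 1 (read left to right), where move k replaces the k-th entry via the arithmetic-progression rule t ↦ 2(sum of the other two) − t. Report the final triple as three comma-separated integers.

start (-5,5,-2) = (f(1,0),f(0,1),f(1,1))
replace slot 3: 2·((-5)+5) − (-2) = 2 → (-5,5,2)
replace slot 1: 2·(5+2) − (-5) = 19 → (19,5,2)

19,5,2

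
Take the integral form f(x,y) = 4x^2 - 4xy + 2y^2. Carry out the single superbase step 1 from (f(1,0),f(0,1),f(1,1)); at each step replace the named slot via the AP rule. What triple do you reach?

start (4,2,2) = (f(1,0),f(0,1),f(1,1))
replace slot 1: 2·(2+2) − 4 = 4 → (4,2,2)

4,2,2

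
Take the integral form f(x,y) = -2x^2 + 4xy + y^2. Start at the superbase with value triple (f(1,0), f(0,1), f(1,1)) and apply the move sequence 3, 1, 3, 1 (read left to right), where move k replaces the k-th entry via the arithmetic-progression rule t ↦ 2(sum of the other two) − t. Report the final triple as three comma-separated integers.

start (-2,1,3) = (f(1,0),f(0,1),f(1,1))
replace slot 3: 2·((-2)+1) − 3 = -5 → (-2,1,-5)
replace slot 1: 2·(1+(-5)) − (-2) = -6 → (-6,1,-5)
replace slot 3: 2·((-6)+1) − (-5) = -5 → (-6,1,-5)
replace slot 1: 2·(1+(-5)) − (-6) = -2 → (-2,1,-5)

-2,1,-5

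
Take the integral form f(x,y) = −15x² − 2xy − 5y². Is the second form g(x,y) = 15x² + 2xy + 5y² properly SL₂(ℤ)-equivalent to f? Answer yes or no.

D₁ = -296, D₂ = -296
f is negative-definite; reduce −f:
−f: flip: (15,2,5)→(5,-2,15)
−f: reduced (well bottom): (5,-2,15) with a≤c, −a<b≤a
flip sign back: reduced form of f is (-5,2,-15)
g: flip: (15,2,5)→(5,-2,15)
g: reduced (well bottom): (5,-2,15) with a≤c, −a<b≤a
reduced forms (-5, 2, -15) vs (5, -2, 15) ⇒ inequivalent

no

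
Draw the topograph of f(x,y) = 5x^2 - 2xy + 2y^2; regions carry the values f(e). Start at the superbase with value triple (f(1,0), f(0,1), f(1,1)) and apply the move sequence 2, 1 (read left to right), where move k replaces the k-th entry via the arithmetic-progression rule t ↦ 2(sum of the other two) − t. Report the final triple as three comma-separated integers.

start (5,2,5) = (f(1,0),f(0,1),f(1,1))
replace slot 2: 2·(5+5) − 2 = 18 → (5,18,5)
replace slot 1: 2·(18+5) − 5 = 41 → (41,18,5)

41,18,5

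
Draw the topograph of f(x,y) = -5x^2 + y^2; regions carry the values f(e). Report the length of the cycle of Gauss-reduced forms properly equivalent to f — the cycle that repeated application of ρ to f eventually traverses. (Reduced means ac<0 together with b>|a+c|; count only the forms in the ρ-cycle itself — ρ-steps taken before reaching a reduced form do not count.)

D = 20, ⌊√D⌋ = 4
descent: ρ → (1,4,-1)  [lands on river]
river: ρ → (-1,4,1)
ρ-cycle length = 2 (tail of 1 descent step not counted)

2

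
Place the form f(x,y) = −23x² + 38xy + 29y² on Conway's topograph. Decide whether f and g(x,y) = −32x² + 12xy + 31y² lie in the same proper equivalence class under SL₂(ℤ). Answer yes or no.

D₁ = 4112, D₂ = 4112
river cycle of f (length 8): (29, 20, -32), (-32, 44, 17), (17, 58, -11), (-11, 52, 32), (32, 12, -31), (-31, 50, 13), (13, 54, -23), (-23, 38, 29)
river cycle of g (length 8): (31, 50, -13), (-13, 54, 23), (23, 38, -29), (-29, 20, 32), (32, 44, -17), (-17, 58, 11), (11, 52, -32), (-32, 12, 31)
cycles differ ⇒ inequivalent

no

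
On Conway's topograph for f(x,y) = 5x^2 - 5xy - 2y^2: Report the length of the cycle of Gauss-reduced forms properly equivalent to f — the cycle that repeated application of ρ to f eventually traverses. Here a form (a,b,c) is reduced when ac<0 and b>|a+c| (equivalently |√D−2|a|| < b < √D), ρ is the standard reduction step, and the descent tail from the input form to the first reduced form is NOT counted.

D = 65, ⌊√D⌋ = 8
descent: ρ → (-2,5,5)  [lands on river]
river: ρ → (5,5,-2)
river: ρ → (-2,7,2)
river: ρ → (2,5,-5)
river: ρ → (-5,5,2)
river: ρ → (2,7,-2)
ρ-cycle length = 6 (tail of 1 descent step not counted)

6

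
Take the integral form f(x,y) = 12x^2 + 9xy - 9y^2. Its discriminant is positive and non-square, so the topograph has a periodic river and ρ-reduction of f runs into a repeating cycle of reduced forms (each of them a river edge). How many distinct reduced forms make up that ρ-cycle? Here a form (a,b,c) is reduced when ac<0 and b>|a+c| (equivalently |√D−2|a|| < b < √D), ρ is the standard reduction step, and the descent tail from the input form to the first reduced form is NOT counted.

D = 513, ⌊√D⌋ = 22
river: ρ → (-9,9,12)
river: ρ → (12,15,-6)
river: ρ → (-6,21,3)
river: ρ → (3,21,-6)
river: ρ → (-6,15,12)
river: ρ → (12,9,-9)
ρ-cycle length = 6 (tail of 0 descent steps not counted)

6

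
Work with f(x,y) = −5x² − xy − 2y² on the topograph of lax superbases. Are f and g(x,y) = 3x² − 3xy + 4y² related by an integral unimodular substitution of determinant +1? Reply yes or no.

D₁ = -39, D₂ = -39
f is negative-definite; reduce −f:
−f: flip: (5,1,2)→(2,-1,5)
−f: reduced (well bottom): (2,-1,5) with a≤c, −a<b≤a
flip sign back: reduced form of f is (-2,1,-5)
g: translate: b→3 (≡-3 mod 6), so (3,-3,4)→(3,3,4)
g: reduced (well bottom): (3,3,4) with a≤c, −a<b≤a
reduced forms (-2, 1, -5) vs (3, 3, 4) ⇒ inequivalent

no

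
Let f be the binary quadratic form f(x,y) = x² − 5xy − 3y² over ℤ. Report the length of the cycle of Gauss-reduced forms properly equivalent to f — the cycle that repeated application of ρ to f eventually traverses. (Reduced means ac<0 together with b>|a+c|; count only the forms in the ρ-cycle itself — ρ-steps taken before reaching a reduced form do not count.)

D = 37, ⌊√D⌋ = 6
descent: ρ → (-3,5,1)  [lands on river]
river: ρ → (1,5,-3)
river: ρ → (-3,1,3)
river: ρ → (3,5,-1)
river: ρ → (-1,5,3)
river: ρ → (3,1,-3)
ρ-cycle length = 6 (tail of 1 descent step not counted)

6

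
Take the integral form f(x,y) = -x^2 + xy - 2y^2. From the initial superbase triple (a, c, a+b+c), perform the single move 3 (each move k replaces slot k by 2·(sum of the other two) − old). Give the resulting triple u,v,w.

start (-1,-2,-2) = (f(1,0),f(0,1),f(1,1))
replace slot 3: 2·((-1)+(-2)) − (-2) = -4 → (-1,-2,-4)

-1,-2,-4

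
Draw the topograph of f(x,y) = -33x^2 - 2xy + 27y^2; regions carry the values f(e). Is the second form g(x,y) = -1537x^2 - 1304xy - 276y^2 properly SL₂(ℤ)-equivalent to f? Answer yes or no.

D₁ = 3568, D₂ = 3568
river cycle of f (length 8): (27, 56, -4), (-4, 56, 27), (27, 52, -8), (-8, 44, 51), (51, 58, -1), (-1, 58, 51), (51, 44, -8), (-8, 52, 27)
river cycle of g (length 8): (27, 56, -4), (-4, 56, 27), (27, 52, -8), (-8, 44, 51), (51, 58, -1), (-1, 58, 51), (51, 44, -8), (-8, 52, 27)
cycles coincide ⇒ equivalent

yes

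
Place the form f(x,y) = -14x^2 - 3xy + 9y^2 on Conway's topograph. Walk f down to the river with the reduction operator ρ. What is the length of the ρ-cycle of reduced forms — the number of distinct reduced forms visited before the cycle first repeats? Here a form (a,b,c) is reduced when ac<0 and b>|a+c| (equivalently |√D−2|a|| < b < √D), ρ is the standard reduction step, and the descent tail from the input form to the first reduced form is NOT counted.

D = 513, ⌊√D⌋ = 22
descent: ρ → (9,21,-2)  [lands on river]
river: ρ → (-2,19,19)
river: ρ → (19,19,-2)
river: ρ → (-2,21,9)
river: ρ → (9,15,-8)
river: ρ → (-8,17,7)
river: ρ → (7,11,-14)
river: ρ → (-14,17,4)
river: ρ → (4,15,-18)
river: ρ → (-18,21,1)
river: ρ → (1,21,-18)
river: ρ → (-18,15,4)
river: ρ → (4,17,-14)
river: ρ → (-14,11,7)
river: ρ → (7,17,-8)
river: ρ → (-8,15,9)
ρ-cycle length = 16 (tail of 1 descent step not counted)

16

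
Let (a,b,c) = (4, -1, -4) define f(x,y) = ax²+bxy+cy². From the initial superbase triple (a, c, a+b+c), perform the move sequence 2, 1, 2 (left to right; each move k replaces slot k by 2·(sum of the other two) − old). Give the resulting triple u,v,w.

start (4,-4,-1) = (f(1,0),f(0,1),f(1,1))
replace slot 2: 2·(4+(-1)) − (-4) = 10 → (4,10,-1)
replace slot 1: 2·(10+(-1)) − 4 = 14 → (14,10,-1)
replace slot 2: 2·(14+(-1)) − 10 = 16 → (14,16,-1)

14,16,-1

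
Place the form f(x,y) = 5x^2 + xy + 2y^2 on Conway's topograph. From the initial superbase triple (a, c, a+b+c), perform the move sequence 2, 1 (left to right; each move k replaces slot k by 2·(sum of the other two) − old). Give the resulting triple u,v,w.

start (5,2,8) = (f(1,0),f(0,1),f(1,1))
replace slot 2: 2·(5+8) − 2 = 24 → (5,24,8)
replace slot 1: 2·(24+8) − 5 = 59 → (59,24,8)

59,24,8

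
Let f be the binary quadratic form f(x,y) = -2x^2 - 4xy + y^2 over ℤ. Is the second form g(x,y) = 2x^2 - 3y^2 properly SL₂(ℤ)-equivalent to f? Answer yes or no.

D₁ = 24, D₂ = 24
river cycle of f (length 2): (1, 4, -2), (-2, 4, 1)
river cycle of g (length 2): (2, 4, -1), (-1, 4, 2)
cycles differ ⇒ inequivalent

no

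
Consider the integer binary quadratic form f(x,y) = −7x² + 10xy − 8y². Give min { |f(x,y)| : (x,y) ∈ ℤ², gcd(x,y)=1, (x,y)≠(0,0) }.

translate: b→4 (≡-10 mod 14), so (7,-10,8)→(7,4,5)
flip: (7,4,5)→(5,-4,7)
reduced (well bottom): (5,-4,7) with a≤c, −a<b≤a
well minimum |f| = |-5| = 5 (negative-definite)

5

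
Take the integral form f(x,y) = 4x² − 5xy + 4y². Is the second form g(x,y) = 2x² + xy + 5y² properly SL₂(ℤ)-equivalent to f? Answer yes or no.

D₁ = -39, D₂ = -39
f: translate: b→3 (≡-5 mod 8), so (4,-5,4)→(4,3,3)
f: flip: (4,3,3)→(3,-3,4)
f: translate: b→3 (≡-3 mod 6), so (3,-3,4)→(3,3,4)
f: reduced (well bottom): (3,3,4) with a≤c, −a<b≤a
g: reduced (well bottom): (2,1,5) with a≤c, −a<b≤a
reduced forms (3, 3, 4) vs (2, 1, 5) ⇒ inequivalent

no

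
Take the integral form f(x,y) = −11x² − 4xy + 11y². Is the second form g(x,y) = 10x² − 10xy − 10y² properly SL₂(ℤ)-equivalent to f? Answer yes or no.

D₁ = 500, D₂ = 500
river cycle of f (length 10): (11, 4, -11), (-11, 18, 4), (4, 22, -1), (-1, 22, 4), (4, 18, -11), (-11, 4, 11), (11, 18, -4), (-4, 22, 1), (1, 22, -4), (-4, 18, 11)
river cycle of g (length 2): (-10, 10, 10), (10, 10, -10)
cycles differ ⇒ inequivalent

no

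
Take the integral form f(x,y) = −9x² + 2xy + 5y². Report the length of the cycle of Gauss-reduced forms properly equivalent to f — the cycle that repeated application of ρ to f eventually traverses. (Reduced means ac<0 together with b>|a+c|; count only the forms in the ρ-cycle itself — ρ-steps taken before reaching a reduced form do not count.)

D = 184, ⌊√D⌋ = 13
descent: ρ → (5,8,-6)  [lands on river]
river: ρ → (-6,4,7)
river: ρ → (7,10,-3)
river: ρ → (-3,8,10)
river: ρ → (10,12,-1)
river: ρ → (-1,12,10)
river: ρ → (10,8,-3)
river: ρ → (-3,10,7)
river: ρ → (7,4,-6)
river: ρ → (-6,8,5)
river: ρ → (5,12,-2)
river: ρ → (-2,12,5)
ρ-cycle length = 12 (tail of 1 descent step not counted)

12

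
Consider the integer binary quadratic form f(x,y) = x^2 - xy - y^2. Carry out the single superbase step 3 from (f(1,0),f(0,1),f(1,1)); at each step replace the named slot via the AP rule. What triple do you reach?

start (1,-1,-1) = (f(1,0),f(0,1),f(1,1))
replace slot 3: 2·(1+(-1)) − (-1) = 1 → (1,-1,1)

1,-1,1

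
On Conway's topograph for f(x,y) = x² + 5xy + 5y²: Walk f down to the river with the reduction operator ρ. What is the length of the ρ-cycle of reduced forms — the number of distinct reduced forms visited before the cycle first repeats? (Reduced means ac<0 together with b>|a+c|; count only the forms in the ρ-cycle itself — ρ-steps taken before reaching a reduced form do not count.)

D = 5, ⌊√D⌋ = 2
descent: ρ → (5,5,1)
descent: ρ → (1,1,-1)  [lands on river]
river: ρ → (-1,1,1)
ρ-cycle length = 2 (tail of 2 descent steps not counted)

2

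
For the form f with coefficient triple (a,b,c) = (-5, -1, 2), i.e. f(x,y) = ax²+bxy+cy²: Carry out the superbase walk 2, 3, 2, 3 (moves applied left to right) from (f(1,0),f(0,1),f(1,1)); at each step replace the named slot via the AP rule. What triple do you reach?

start (-5,2,-4) = (f(1,0),f(0,1),f(1,1))
replace slot 2: 2·((-5)+(-4)) − 2 = -20 → (-5,-20,-4)
replace slot 3: 2·((-5)+(-20)) − (-4) = -46 → (-5,-20,-46)
replace slot 2: 2·((-5)+(-46)) − (-20) = -82 → (-5,-82,-46)
replace slot 3: 2·((-5)+(-82)) − (-46) = -128 → (-5,-82,-128)

-5,-82,-128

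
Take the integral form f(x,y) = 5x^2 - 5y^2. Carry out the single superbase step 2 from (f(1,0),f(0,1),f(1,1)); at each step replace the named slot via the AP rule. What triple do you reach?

start (5,-5,0) = (f(1,0),f(0,1),f(1,1))
replace slot 2: 2·(5+0) − (-5) = 15 → (5,15,0)

5,15,0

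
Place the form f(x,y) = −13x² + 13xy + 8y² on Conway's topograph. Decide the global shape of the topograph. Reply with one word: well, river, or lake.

D = b²−4ac = 13² − 4·(-13)·8 = 585
D > 0 non-square ⇒ indefinite ⇒ periodic river

river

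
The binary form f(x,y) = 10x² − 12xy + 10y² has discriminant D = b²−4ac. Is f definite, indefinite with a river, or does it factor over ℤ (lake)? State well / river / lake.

D = b²−4ac = (-12)² − 4·10·10 = -256
D < 0 ⇒ definite ⇒ every region one sign ⇒ single well

well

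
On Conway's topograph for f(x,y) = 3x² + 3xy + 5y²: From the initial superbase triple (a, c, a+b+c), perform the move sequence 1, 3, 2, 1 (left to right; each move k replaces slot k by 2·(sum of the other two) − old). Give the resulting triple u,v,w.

start (3,5,11) = (f(1,0),f(0,1),f(1,1))
replace slot 1: 2·(5+11) − 3 = 29 → (29,5,11)
replace slot 3: 2·(29+5) − 11 = 57 → (29,5,57)
replace slot 2: 2·(29+57) − 5 = 167 → (29,167,57)
replace slot 1: 2·(167+57) − 29 = 419 → (419,167,57)

419,167,57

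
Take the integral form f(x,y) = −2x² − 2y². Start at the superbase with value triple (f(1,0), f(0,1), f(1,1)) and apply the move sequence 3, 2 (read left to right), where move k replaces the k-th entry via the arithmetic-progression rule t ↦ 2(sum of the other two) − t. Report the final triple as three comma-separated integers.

start (-2,-2,-4) = (f(1,0),f(0,1),f(1,1))
replace slot 3: 2·((-2)+(-2)) − (-4) = -4 → (-2,-2,-4)
replace slot 2: 2·((-2)+(-4)) − (-2) = -10 → (-2,-10,-4)

-2,-10,-4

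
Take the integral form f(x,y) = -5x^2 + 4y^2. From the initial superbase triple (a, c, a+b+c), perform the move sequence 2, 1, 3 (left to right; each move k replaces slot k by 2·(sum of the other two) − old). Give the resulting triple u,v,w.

start (-5,4,-1) = (f(1,0),f(0,1),f(1,1))
replace slot 2: 2·((-5)+(-1)) − 4 = -16 → (-5,-16,-1)
replace slot 1: 2·((-16)+(-1)) − (-5) = -29 → (-29,-16,-1)
replace slot 3: 2·((-29)+(-16)) − (-1) = -89 → (-29,-16,-89)

-29,-16,-89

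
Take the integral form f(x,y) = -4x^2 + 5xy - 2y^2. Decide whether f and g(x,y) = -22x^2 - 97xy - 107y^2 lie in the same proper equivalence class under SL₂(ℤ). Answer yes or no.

D₁ = -7, D₂ = -7
f is negative-definite; reduce −f:
−f: translate: b→3 (≡-5 mod 8), so (4,-5,2)→(4,3,1)
−f: flip: (4,3,1)→(1,-3,4)
−f: translate: b→1 (≡-3 mod 2), so (1,-3,4)→(1,1,2)
−f: reduced (well bottom): (1,1,2) with a≤c, −a<b≤a
flip sign back: reduced form of f is (-1,-1,-2)
g is negative-definite; reduce −g:
−g: translate: b→9 (≡97 mod 44), so (22,97,107)→(22,9,1)
−g: flip: (22,9,1)→(1,-9,22)
−g: translate: b→1 (≡-9 mod 2), so (1,-9,22)→(1,1,2)
−g: reduced (well bottom): (1,1,2) with a≤c, −a<b≤a
flip sign back: reduced form of g is (-1,-1,-2)
reduced forms (-1, -1, -2) vs (-1, -1, -2) ⇒ equivalent

yes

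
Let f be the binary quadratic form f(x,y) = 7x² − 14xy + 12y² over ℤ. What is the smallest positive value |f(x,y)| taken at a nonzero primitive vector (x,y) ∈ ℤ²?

translate: b→0 (≡-14 mod 14), so (7,-14,12)→(7,0,5)
flip: (7,0,5)→(5,0,7)
reduced (well bottom): (5,0,7) with a≤c, −a<b≤a
well minimum = a = 5

5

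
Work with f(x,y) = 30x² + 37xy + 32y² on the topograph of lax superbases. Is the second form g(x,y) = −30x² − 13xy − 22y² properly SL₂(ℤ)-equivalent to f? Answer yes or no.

D₁ = -2471, D₂ = -2471
f: translate: b→-23 (≡37 mod 60), so (30,37,32)→(30,-23,25)
f: flip: (30,-23,25)→(25,23,30)
f: reduced (well bottom): (25,23,30) with a≤c, −a<b≤a
g is negative-definite; reduce −g:
−g: flip: (30,13,22)→(22,-13,30)
−g: reduced (well bottom): (22,-13,30) with a≤c, −a<b≤a
flip sign back: reduced form of g is (-22,13,-30)
reduced forms (25, 23, 30) vs (-22, 13, -30) ⇒ inequivalent

no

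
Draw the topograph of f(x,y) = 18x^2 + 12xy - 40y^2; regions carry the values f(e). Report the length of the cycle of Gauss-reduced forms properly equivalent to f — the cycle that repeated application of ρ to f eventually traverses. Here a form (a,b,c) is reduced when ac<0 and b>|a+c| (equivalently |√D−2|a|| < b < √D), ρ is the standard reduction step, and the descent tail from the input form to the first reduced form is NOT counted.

D = 3024, ⌊√D⌋ = 54
descent: ρ → (-40,-12,18)
descent: ρ → (18,48,-10)  [lands on river]
river: ρ → (-10,52,8)
river: ρ → (8,44,-34)
river: ρ → (-34,24,18)
ρ-cycle length = 4 (tail of 2 descent steps not counted)

4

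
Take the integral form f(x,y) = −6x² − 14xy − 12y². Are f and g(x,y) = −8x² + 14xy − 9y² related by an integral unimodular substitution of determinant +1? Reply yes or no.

D₁ = -92, D₂ = -92
f is negative-definite; reduce −f:
−f: translate: b→2 (≡14 mod 12), so (6,14,12)→(6,2,4)
−f: flip: (6,2,4)→(4,-2,6)
−f: reduced (well bottom): (4,-2,6) with a≤c, −a<b≤a
flip sign back: reduced form of f is (-4,2,-6)
g is negative-definite; reduce −g:
−g: translate: b→2 (≡-14 mod 16), so (8,-14,9)→(8,2,3)
−g: flip: (8,2,3)→(3,-2,8)
−g: reduced (well bottom): (3,-2,8) with a≤c, −a<b≤a
flip sign back: reduced form of g is (-3,2,-8)
reduced forms (-4, 2, -6) vs (-3, 2, -8) ⇒ inequivalent

no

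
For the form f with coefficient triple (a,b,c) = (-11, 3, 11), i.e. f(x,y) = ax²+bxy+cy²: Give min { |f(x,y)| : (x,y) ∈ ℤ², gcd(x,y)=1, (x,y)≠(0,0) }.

river: ρ → (11,19,-3)
river: ρ → (-3,17,17)
river: ρ → (17,17,-3)
river: ρ → (-3,19,11)
river: ρ → (11,3,-11)
river: ρ → (-11,19,3)
river: ρ → (3,17,-17)
river: ρ → (-17,17,3)
river: ρ → (3,19,-11)
river: ρ → (-11,3,11)
closes: descent 0, river 10
min |a| on river = 3

3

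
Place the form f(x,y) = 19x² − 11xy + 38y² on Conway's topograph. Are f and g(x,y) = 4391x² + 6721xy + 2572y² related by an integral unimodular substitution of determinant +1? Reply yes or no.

D₁ = -2767, D₂ = -2767
f: reduced (well bottom): (19,-11,38) with a≤c, −a<b≤a
g: translate: b→-2061 (≡6721 mod 8782), so (4391,6721,2572)→(4391,-2061,242)
g: flip: (4391,-2061,242)→(242,2061,4391)
g: translate: b→125 (≡2061 mod 484), so (242,2061,4391)→(242,125,19)
g: flip: (242,125,19)→(19,-125,242)
g: translate: b→-11 (≡-125 mod 38), so (19,-125,242)→(19,-11,38)
g: reduced (well bottom): (19,-11,38) with a≤c, −a<b≤a
reduced forms (19, -11, 38) vs (19, -11, 38) ⇒ equivalent

yes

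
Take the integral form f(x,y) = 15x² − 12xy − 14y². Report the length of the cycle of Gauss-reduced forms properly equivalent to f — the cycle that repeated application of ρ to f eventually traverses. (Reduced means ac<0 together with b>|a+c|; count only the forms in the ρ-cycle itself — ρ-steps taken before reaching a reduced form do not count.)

D = 984, ⌊√D⌋ = 31
descent: ρ → (-14,12,15)  [lands on river]
river: ρ → (15,18,-11)
river: ρ → (-11,26,7)
river: ρ → (7,30,-3)
river: ρ → (-3,30,7)
river: ρ → (7,26,-11)
river: ρ → (-11,18,15)
river: ρ → (15,12,-14)
river: ρ → (-14,16,13)
river: ρ → (13,10,-17)
river: ρ → (-17,24,6)
river: ρ → (6,24,-17)
river: ρ → (-17,10,13)
river: ρ → (13,16,-14)
ρ-cycle length = 14 (tail of 1 descent step not counted)

14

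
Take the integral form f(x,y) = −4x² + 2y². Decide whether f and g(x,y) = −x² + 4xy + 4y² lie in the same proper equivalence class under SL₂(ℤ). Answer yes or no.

D₁ = 32, D₂ = 32
river cycle of f (length 2): (2, 4, -2), (-2, 4, 2)
river cycle of g (length 2): (4, 4, -1), (-1, 4, 4)
cycles differ ⇒ inequivalent

no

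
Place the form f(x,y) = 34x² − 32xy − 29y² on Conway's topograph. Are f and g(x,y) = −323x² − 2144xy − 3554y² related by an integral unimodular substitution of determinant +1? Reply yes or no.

D₁ = 4968, D₂ = 4968
river cycle of f (length 16): (-29, 32, 34), (34, 36, -27), (-27, 18, 43), (43, 68, -2), (-2, 68, 43), (43, 18, -27), (-27, 36, 34), (34, 32, -29), (-29, 26, 37), (37, 48, -18), … (6 more)
river cycle of g (length 16): (-29, 32, 34), (34, 36, -27), (-27, 18, 43), (43, 68, -2), (-2, 68, 43), (43, 18, -27), (-27, 36, 34), (34, 32, -29), (-29, 26, 37), (37, 48, -18), … (6 more)
cycles coincide ⇒ equivalent

yes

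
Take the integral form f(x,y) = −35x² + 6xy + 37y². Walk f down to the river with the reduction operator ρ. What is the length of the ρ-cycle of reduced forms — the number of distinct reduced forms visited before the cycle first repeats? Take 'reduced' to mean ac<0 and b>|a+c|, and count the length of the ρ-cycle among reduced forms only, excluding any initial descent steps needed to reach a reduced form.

D = 5216, ⌊√D⌋ = 72
river: ρ → (37,68,-4)
river: ρ → (-4,68,37)
river: ρ → (37,6,-35)
river: ρ → (-35,64,8)
river: ρ → (8,64,-35)
river: ρ → (-35,6,37)
ρ-cycle length = 6 (tail of 0 descent steps not counted)

6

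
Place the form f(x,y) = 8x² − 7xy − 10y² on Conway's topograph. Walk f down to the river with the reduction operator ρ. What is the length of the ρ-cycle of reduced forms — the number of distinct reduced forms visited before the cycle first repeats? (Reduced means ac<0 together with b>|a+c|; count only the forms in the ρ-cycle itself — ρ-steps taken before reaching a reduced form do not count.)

D = 369, ⌊√D⌋ = 19
descent: ρ → (-10,7,8)  [lands on river]
river: ρ → (8,9,-9)
river: ρ → (-9,9,8)
river: ρ → (8,7,-10)
river: ρ → (-10,13,5)
river: ρ → (5,17,-4)
river: ρ → (-4,15,9)
river: ρ → (9,3,-10)
river: ρ → (-10,17,2)
river: ρ → (2,19,-1)
river: ρ → (-1,19,2)
river: ρ → (2,17,-10)
river: ρ → (-10,3,9)
river: ρ → (9,15,-4)
river: ρ → (-4,17,5)
river: ρ → (5,13,-10)
ρ-cycle length = 16 (tail of 1 descent step not counted)

16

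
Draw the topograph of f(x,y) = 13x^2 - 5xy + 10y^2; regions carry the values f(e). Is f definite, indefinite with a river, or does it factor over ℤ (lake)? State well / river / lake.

D = b²−4ac = (-5)² − 4·13·10 = -495
D < 0 ⇒ definite ⇒ every region one sign ⇒ single well

well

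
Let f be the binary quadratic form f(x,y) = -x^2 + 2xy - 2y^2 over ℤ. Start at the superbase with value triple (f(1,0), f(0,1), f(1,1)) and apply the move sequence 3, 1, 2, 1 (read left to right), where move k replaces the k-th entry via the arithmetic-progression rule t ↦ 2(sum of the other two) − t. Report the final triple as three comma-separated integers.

start (-1,-2,-1) = (f(1,0),f(0,1),f(1,1))
replace slot 3: 2·((-1)+(-2)) − (-1) = -5 → (-1,-2,-5)
replace slot 1: 2·((-2)+(-5)) − (-1) = -13 → (-13,-2,-5)
replace slot 2: 2·((-13)+(-5)) − (-2) = -34 → (-13,-34,-5)
replace slot 1: 2·((-34)+(-5)) − (-13) = -65 → (-65,-34,-5)

-65,-34,-5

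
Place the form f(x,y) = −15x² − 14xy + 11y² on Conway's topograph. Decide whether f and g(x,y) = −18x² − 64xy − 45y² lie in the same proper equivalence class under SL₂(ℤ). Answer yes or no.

D₁ = 856, D₂ = 856
river cycle of f (length 26): (11, 14, -15), (-15, 16, 10), (10, 24, -7), (-7, 18, 19), (19, 20, -6), (-6, 28, 3), (3, 26, -15), (-15, 4, 14), (14, 24, -5), (-5, 26, 9), … (16 more)
river cycle of g (length 26): (1, 28, -18), (-18, 8, 11), (11, 14, -15), (-15, 16, 10), (10, 24, -7), (-7, 18, 19), (19, 20, -6), (-6, 28, 3), (3, 26, -15), (-15, 4, 14), … (16 more)
cycles coincide ⇒ equivalent

yes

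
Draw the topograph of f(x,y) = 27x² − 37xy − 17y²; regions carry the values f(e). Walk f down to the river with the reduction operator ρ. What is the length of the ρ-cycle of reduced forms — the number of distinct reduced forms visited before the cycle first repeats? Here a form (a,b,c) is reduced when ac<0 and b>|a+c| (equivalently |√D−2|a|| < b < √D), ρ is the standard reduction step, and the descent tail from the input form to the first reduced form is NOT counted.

D = 3205, ⌊√D⌋ = 56
descent: ρ → (-17,37,27)  [lands on river]
river: ρ → (27,17,-27)
river: ρ → (-27,37,17)
river: ρ → (17,31,-33)
river: ρ → (-33,35,15)
river: ρ → (15,55,-3)
river: ρ → (-3,53,33)
river: ρ → (33,13,-23)
river: ρ → (-23,33,23)
river: ρ → (23,13,-33)
river: ρ → (-33,53,3)
river: ρ → (3,55,-15)
river: ρ → (-15,35,33)
river: ρ → (33,31,-17)
ρ-cycle length = 14 (tail of 1 descent step not counted)

14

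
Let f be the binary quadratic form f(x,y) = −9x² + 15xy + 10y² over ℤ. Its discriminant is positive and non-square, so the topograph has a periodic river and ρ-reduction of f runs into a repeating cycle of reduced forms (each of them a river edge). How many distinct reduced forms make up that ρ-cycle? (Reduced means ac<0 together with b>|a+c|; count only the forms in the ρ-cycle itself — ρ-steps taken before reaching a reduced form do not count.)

D = 585, ⌊√D⌋ = 24
river: ρ → (10,5,-14)
river: ρ → (-14,23,1)
river: ρ → (1,23,-14)
river: ρ → (-14,5,10)
river: ρ → (10,15,-9)
river: ρ → (-9,21,4)
river: ρ → (4,19,-14)
river: ρ → (-14,9,9)
river: ρ → (9,9,-14)
river: ρ → (-14,19,4)
river: ρ → (4,21,-9)
river: ρ → (-9,15,10)
ρ-cycle length = 12 (tail of 0 descent steps not counted)

12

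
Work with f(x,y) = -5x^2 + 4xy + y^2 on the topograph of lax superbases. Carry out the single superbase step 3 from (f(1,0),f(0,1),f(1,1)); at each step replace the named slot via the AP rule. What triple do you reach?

start (-5,1,0) = (f(1,0),f(0,1),f(1,1))
replace slot 3: 2·((-5)+1) − 0 = -8 → (-5,1,-8)

-5,1,-8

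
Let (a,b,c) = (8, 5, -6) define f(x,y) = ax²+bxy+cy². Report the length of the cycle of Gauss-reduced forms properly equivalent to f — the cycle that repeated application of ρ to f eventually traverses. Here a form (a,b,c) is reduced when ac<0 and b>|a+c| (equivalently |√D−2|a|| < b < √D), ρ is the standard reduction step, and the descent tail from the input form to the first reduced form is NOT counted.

D = 217, ⌊√D⌋ = 14
river: ρ → (-6,7,7)
river: ρ → (7,7,-6)
river: ρ → (-6,5,8)
river: ρ → (8,11,-3)
river: ρ → (-3,13,4)
river: ρ → (4,11,-6)
river: ρ → (-6,13,2)
river: ρ → (2,11,-12)
river: ρ → (-12,13,1)
river: ρ → (1,13,-12)
river: ρ → (-12,11,2)
river: ρ → (2,13,-6)
river: ρ → (-6,11,4)
river: ρ → (4,13,-3)
river: ρ → (-3,11,8)
river: ρ → (8,5,-6)
ρ-cycle length = 16 (tail of 0 descent steps not counted)

16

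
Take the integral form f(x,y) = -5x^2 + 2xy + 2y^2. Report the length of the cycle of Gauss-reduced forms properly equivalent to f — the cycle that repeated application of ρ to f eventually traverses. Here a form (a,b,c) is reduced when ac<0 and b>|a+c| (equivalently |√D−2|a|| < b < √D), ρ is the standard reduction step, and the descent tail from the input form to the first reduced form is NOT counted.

D = 44, ⌊√D⌋ = 6
descent: ρ → (2,6,-1)  [lands on river]
river: ρ → (-1,6,2)
ρ-cycle length = 2 (tail of 1 descent step not counted)

2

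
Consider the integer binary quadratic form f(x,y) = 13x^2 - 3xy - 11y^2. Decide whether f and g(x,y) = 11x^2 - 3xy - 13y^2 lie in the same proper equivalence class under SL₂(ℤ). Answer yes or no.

D₁ = 581, D₂ = 581
river cycle of f (length 8): (-11, 3, 13), (13, 23, -1), (-1, 23, 13), (13, 3, -11), (-11, 19, 5), (5, 21, -7), (-7, 21, 5), (5, 19, -11)
river cycle of g (length 8): (-13, 3, 11), (11, 19, -5), (-5, 21, 7), (7, 21, -5), (-5, 19, 11), (11, 3, -13), (-13, 23, 1), (1, 23, -13)
cycles differ ⇒ inequivalent

no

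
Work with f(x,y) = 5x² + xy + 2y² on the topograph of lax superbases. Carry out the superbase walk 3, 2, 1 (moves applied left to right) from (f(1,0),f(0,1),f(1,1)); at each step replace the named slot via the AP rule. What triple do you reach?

start (5,2,8) = (f(1,0),f(0,1),f(1,1))
replace slot 3: 2·(5+2) − 8 = 6 → (5,2,6)
replace slot 2: 2·(5+6) − 2 = 20 → (5,20,6)
replace slot 1: 2·(20+6) − 5 = 47 → (47,20,6)

47,20,6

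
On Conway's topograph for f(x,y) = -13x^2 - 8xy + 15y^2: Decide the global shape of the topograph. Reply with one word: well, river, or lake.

D = b²−4ac = (-8)² − 4·(-13)·15 = 844
D > 0 non-square ⇒ indefinite ⇒ periodic river

river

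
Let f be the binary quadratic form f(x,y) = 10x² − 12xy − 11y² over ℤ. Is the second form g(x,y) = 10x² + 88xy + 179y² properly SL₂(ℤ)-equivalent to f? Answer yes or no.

D₁ = 584, D₂ = 584
river cycle of f (length 8): (-11, 12, 10), (10, 8, -13), (-13, 18, 5), (5, 22, -5), (-5, 18, 13), (13, 8, -10), (-10, 12, 11), (11, 10, -11)
river cycle of g (length 8): (10, 8, -13), (-13, 18, 5), (5, 22, -5), (-5, 18, 13), (13, 8, -10), (-10, 12, 11), (11, 10, -11), (-11, 12, 10)
cycles coincide ⇒ equivalent

yes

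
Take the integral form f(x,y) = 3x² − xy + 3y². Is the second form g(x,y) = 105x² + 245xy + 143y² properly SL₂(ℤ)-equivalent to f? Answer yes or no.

D₁ = -35, D₂ = -35
f: flip: (3,-1,3)→(3,1,3)
f: reduced (well bottom): (3,1,3) with a≤c, −a<b≤a
g: translate: b→35 (≡245 mod 210), so (105,245,143)→(105,35,3)
g: flip: (105,35,3)→(3,-35,105)
g: translate: b→1 (≡-35 mod 6), so (3,-35,105)→(3,1,3)
g: reduced (well bottom): (3,1,3) with a≤c, −a<b≤a
reduced forms (3, 1, 3) vs (3, 1, 3) ⇒ equivalent

yes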